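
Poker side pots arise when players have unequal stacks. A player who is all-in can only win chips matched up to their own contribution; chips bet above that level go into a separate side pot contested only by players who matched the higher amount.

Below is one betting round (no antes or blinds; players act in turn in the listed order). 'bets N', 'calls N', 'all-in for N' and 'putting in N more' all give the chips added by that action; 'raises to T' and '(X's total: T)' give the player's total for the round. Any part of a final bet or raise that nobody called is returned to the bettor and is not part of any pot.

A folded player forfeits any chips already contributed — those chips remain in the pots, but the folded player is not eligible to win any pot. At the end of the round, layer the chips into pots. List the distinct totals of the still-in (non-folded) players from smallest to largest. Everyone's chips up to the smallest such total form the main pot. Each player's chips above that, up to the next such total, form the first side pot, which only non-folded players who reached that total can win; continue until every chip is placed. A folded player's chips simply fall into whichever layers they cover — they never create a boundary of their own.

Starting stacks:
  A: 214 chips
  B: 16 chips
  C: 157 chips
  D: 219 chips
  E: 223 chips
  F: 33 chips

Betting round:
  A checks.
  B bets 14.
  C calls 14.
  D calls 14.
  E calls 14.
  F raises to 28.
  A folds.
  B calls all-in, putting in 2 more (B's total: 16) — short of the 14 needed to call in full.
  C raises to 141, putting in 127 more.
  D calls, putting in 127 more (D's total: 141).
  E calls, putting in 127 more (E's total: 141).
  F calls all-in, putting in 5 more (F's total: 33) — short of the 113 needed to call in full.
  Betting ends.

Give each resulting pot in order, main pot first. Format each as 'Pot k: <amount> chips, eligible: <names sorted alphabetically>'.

Pot 1: 80 chips, eligible: B, C, D, E, F
Pot 2: 68 chips, eligible: C, D, E, F
Pot 3: 324 chips, eligible: C, D, E

Derivation:
Contributions: B=16, C=141, D=141, E=141, F=33
Folded: A
Pot levels (distinct totals of non-folded players): 16, 33, 141
Layer 1-16: 16 each from B, C, D, E, F = 16*5 = 80 chips; eligible B, C, D, E, F
Layer 17-33: 17 each from C, D, E, F = 17*4 = 68 chips; eligible C, D, E, F
Layer 34-141: 108 each from C, D, E = 108*3 = 324 chips; eligible C, D, E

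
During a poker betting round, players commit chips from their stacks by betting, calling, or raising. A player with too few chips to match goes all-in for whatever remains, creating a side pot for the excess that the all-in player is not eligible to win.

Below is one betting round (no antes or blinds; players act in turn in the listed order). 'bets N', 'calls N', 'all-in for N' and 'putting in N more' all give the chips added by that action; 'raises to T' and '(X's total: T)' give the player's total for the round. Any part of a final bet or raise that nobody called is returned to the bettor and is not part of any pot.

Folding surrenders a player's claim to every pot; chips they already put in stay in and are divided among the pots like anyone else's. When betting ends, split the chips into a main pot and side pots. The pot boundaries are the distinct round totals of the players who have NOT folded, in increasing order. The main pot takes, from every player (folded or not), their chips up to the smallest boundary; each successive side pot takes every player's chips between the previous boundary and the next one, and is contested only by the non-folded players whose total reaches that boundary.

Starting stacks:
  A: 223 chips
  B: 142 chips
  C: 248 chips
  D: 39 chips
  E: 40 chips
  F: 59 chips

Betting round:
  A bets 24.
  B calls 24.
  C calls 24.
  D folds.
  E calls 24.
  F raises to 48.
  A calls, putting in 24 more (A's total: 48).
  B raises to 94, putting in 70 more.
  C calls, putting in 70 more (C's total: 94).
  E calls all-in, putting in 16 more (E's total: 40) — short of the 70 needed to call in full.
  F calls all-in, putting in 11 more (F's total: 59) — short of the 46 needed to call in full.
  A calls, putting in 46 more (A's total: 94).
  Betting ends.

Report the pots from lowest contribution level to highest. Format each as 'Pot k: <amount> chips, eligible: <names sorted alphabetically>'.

Contributions: A=94, B=94, C=94, E=40, F=59
Folded: D
Pot levels (distinct totals of non-folded players): 40, 59, 94
Layer 1-40: 40 each from A, B, C, E, F = 40*5 = 200 chips; eligible A, B, C, E, F
Layer 41-59: 19 each from A, B, C, F = 19*4 = 76 chips; eligible A, B, C, F
Layer 60-94: 35 each from A, B, C = 35*3 = 105 chips; eligible A, B, C

Pot 1: 200 chips, eligible: A, B, C, E, F
Pot 2: 76 chips, eligible: A, B, C, F
Pot 3: 105 chips, eligible: A, B, C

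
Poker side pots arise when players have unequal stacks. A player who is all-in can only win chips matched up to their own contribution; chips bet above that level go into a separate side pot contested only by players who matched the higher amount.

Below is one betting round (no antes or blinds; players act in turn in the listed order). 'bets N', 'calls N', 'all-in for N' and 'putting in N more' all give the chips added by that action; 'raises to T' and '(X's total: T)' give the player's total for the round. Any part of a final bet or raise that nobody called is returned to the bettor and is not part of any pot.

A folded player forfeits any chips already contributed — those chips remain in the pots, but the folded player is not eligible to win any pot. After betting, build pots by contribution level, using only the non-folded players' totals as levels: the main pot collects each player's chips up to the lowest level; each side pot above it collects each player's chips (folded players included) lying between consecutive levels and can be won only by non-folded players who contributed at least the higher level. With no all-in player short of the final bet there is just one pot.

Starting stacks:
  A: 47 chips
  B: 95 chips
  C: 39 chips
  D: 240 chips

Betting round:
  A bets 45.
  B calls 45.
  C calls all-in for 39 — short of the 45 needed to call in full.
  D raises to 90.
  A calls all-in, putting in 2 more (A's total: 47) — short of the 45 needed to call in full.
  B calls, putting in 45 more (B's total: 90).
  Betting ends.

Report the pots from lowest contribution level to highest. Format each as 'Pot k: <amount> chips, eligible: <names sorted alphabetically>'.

Pot 1: 156 chips, eligible: A, B, C, D
Pot 2: 24 chips, eligible: A, B, D
Pot 3: 86 chips, eligible: B, D

Derivation:
Contributions: A=47, B=90, C=39, D=90
Pot levels (distinct totals of non-folded players): 39, 47, 90
Layer 1-39: 39 each from A, B, C, D = 39*4 = 156 chips; eligible A, B, C, D
Layer 40-47: 8 each from A, B, D = 8*3 = 24 chips; eligible A, B, D
Layer 48-90: 43 each from B, D = 43*2 = 86 chips; eligible B, D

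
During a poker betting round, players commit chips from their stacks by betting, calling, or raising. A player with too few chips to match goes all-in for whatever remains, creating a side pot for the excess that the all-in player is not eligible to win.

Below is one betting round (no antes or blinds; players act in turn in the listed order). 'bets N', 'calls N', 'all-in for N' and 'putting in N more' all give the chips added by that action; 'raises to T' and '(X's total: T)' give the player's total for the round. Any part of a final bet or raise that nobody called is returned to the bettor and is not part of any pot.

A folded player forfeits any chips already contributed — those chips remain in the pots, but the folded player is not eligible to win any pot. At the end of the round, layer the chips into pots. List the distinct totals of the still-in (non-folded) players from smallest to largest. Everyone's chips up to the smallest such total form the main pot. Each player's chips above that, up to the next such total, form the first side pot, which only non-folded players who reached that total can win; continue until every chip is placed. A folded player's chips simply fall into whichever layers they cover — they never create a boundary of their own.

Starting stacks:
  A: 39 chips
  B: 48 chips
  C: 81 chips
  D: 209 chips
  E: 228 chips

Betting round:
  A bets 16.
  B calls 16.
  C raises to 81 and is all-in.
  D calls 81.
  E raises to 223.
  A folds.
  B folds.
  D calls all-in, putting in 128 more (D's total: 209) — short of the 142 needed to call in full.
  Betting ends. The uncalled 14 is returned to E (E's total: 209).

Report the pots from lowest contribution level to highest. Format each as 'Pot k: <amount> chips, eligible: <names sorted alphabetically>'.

Contributions (after 14 returned to E): A=16, B=16, C=81, D=209, E=209
Folded: A, B
Pot levels (distinct totals of non-folded players): 81, 209
Layer 1-81: A 16 + B 16 + C 81 + D 81 + E 81 = 275 chips; eligible C, D, E
Layer 82-209: 128 each from D, E = 128*2 = 256 chips; eligible D, E

Pot 1: 275 chips, eligible: C, D, E
Pot 2: 256 chips, eligible: D, E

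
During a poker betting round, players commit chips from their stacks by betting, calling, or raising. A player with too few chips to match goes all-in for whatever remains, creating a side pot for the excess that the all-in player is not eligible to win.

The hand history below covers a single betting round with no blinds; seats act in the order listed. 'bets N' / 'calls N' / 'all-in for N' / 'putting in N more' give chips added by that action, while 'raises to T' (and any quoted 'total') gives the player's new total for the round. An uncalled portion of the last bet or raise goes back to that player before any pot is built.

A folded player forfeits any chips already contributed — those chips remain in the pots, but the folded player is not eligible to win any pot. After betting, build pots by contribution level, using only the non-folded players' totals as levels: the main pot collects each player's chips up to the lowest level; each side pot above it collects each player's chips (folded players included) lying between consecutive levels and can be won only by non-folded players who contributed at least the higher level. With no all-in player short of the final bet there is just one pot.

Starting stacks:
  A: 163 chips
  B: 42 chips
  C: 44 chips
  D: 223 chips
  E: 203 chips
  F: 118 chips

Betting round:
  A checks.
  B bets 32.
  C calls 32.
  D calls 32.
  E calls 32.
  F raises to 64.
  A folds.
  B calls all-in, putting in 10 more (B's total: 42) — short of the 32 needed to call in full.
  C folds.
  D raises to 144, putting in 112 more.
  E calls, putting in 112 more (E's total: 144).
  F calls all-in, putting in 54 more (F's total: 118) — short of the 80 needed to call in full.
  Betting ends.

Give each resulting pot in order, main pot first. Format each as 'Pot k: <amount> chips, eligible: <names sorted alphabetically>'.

Pot 1: 200 chips, eligible: B, D, E, F
Pot 2: 228 chips, eligible: D, E, F
Pot 3: 52 chips, eligible: D, E

Derivation:
Contributions: B=42, C=32, D=144, E=144, F=118
Folded: A, C
Pot levels (distinct totals of non-folded players): 42, 118, 144
Layer 1-42: B 42 + C 32 + D 42 + E 42 + F 42 = 200 chips; eligible B, D, E, F
Layer 43-118: 76 each from D, E, F = 76*3 = 228 chips; eligible D, E, F
Layer 119-144: 26 each from D, E = 26*2 = 52 chips; eligible D, E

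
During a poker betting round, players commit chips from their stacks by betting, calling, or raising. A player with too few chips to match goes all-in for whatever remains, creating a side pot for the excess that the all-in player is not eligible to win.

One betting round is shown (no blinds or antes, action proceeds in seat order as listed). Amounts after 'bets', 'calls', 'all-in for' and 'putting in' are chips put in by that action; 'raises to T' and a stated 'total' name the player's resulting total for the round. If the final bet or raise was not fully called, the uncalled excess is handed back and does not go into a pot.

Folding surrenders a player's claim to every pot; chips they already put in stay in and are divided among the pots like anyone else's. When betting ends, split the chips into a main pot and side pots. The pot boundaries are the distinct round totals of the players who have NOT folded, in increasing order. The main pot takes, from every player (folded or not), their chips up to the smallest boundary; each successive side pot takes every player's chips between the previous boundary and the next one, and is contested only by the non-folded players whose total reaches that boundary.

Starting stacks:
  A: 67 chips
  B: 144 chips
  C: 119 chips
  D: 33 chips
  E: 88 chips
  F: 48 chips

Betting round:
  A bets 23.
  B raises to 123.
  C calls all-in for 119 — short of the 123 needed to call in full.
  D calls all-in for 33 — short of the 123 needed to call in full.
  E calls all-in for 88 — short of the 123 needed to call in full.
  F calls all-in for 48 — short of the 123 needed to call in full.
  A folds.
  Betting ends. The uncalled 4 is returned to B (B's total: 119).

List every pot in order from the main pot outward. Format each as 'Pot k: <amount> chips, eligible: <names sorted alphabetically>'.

Contributions (after 4 returned to B): A=23, B=119, C=119, D=33, E=88, F=48
Folded: A
Pot levels (distinct totals of non-folded players): 33, 48, 88, 119
Layer 1-33: A 23 + B 33 + C 33 + D 33 + E 33 + F 33 = 188 chips; eligible B, C, D, E, F
Layer 34-48: 15 each from B, C, E, F = 15*4 = 60 chips; eligible B, C, E, F
Layer 49-88: 40 each from B, C, E = 40*3 = 120 chips; eligible B, C, E
Layer 89-119: 31 each from B, C = 31*2 = 62 chips; eligible B, C

Pot 1: 188 chips, eligible: B, C, D, E, F
Pot 2: 60 chips, eligible: B, C, E, F
Pot 3: 120 chips, eligible: B, C, E
Pot 4: 62 chips, eligible: B, C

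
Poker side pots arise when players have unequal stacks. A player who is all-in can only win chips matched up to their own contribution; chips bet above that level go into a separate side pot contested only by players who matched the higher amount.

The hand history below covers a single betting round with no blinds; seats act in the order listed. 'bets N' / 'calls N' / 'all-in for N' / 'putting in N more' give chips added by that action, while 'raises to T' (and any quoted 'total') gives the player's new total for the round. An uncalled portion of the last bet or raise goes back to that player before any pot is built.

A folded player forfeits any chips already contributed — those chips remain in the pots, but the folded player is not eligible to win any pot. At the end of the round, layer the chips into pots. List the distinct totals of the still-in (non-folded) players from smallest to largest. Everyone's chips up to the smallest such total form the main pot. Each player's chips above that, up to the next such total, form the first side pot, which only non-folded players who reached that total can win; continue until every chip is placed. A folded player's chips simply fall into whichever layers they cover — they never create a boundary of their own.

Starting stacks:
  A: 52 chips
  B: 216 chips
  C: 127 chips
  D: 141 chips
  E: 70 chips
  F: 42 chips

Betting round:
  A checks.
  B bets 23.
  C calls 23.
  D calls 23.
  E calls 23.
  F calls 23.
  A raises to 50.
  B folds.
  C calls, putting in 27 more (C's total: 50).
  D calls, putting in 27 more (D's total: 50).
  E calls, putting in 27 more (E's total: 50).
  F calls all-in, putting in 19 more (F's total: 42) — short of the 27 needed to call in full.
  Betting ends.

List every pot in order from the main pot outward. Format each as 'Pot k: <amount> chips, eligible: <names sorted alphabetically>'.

Pot 1: 233 chips, eligible: A, C, D, E, F
Pot 2: 32 chips, eligible: A, C, D, E

Derivation:
Contributions: A=50, B=23, C=50, D=50, E=50, F=42
Folded: B
Pot levels (distinct totals of non-folded players): 42, 50
Layer 1-42: A 42 + B 23 + C 42 + D 42 + E 42 + F 42 = 233 chips; eligible A, C, D, E, F
Layer 43-50: 8 each from A, C, D, E = 8*4 = 32 chips; eligible A, C, D, E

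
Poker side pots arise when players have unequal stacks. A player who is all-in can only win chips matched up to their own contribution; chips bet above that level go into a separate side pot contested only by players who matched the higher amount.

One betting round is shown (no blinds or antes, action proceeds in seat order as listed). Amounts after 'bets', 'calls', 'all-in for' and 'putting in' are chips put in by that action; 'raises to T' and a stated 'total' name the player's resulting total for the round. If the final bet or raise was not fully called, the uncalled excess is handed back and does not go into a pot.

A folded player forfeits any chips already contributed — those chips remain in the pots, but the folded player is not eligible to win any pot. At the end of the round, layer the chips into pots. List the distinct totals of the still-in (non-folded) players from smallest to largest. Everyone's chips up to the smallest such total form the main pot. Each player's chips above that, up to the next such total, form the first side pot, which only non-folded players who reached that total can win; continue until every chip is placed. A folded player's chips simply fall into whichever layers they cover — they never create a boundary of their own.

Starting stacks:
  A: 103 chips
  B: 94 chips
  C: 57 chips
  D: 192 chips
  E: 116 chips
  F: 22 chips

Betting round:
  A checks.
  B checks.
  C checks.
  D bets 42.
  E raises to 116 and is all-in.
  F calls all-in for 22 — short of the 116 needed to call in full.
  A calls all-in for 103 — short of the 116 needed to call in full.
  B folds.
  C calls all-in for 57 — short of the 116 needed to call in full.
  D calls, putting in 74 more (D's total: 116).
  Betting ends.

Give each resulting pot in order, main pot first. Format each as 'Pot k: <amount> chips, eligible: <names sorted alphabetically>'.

Contributions: A=103, C=57, D=116, E=116, F=22
Folded: B
Pot levels (distinct totals of non-folded players): 22, 57, 103, 116
Layer 1-22: 22 each from A, C, D, E, F = 22*5 = 110 chips; eligible A, C, D, E, F
Layer 23-57: 35 each from A, C, D, E = 35*4 = 140 chips; eligible A, C, D, E
Layer 58-103: 46 each from A, D, E = 46*3 = 138 chips; eligible A, D, E
Layer 104-116: 13 each from D, E = 13*2 = 26 chips; eligible D, E

Pot 1: 110 chips, eligible: A, C, D, E, F
Pot 2: 140 chips, eligible: A, C, D, E
Pot 3: 138 chips, eligible: A, D, E
Pot 4: 26 chips, eligible: D, E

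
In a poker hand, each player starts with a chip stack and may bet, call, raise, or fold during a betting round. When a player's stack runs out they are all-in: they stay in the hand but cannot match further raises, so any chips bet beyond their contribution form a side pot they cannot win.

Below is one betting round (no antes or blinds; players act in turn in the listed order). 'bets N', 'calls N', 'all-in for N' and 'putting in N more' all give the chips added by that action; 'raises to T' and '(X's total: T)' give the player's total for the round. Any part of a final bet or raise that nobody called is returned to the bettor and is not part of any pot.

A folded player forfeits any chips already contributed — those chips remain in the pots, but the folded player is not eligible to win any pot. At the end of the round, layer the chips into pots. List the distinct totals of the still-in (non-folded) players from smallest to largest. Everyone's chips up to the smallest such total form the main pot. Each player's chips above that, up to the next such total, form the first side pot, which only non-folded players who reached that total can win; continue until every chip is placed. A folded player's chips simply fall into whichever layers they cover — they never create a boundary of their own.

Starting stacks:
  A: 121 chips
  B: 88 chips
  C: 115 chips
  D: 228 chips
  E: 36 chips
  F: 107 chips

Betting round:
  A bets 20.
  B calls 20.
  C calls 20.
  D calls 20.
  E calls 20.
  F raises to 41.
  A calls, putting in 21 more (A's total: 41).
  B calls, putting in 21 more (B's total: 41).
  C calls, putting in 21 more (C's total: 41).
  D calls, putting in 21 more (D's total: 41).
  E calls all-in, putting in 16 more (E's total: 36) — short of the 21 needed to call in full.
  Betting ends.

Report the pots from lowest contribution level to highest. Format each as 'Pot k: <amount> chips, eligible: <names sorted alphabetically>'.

Pot 1: 216 chips, eligible: A, B, C, D, E, F
Pot 2: 25 chips, eligible: A, B, C, D, F

Derivation:
Contributions: A=41, B=41, C=41, D=41, E=36, F=41
Pot levels (distinct totals of non-folded players): 36, 41
Layer 1-36: 36 each from A, B, C, D, E, F = 36*6 = 216 chips; eligible A, B, C, D, E, F
Layer 37-41: 5 each from A, B, C, D, F = 5*5 = 25 chips; eligible A, B, C, D, F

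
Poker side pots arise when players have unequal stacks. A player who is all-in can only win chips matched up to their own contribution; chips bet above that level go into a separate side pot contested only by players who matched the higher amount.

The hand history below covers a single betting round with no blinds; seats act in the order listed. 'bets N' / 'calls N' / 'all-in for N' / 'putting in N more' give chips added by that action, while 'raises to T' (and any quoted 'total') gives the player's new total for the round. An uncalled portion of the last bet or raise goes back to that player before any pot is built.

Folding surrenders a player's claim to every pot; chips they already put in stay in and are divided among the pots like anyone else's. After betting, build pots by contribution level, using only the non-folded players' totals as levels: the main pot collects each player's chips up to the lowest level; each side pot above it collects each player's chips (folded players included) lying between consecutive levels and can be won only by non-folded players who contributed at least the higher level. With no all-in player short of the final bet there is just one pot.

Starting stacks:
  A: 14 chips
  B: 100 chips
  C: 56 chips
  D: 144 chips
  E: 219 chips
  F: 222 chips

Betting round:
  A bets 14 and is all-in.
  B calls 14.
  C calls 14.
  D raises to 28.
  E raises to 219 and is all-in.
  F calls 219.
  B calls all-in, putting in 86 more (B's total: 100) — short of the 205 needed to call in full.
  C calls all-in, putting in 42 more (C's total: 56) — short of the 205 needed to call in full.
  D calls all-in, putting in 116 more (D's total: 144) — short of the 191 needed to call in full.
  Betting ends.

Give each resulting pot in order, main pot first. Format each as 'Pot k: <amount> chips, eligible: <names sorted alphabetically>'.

Contributions: A=14, B=100, C=56, D=144, E=219, F=219
Pot levels (distinct totals of non-folded players): 14, 56, 100, 144, 219
Layer 1-14: 14 each from A, B, C, D, E, F = 14*6 = 84 chips; eligible A, B, C, D, E, F
Layer 15-56: 42 each from B, C, D, E, F = 42*5 = 210 chips; eligible B, C, D, E, F
Layer 57-100: 44 each from B, D, E, F = 44*4 = 176 chips; eligible B, D, E, F
Layer 101-144: 44 each from D, E, F = 44*3 = 132 chips; eligible D, E, F
Layer 145-219: 75 each from E, F = 75*2 = 150 chips; eligible E, F

Pot 1: 84 chips, eligible: A, B, C, D, E, F
Pot 2: 210 chips, eligible: B, C, D, E, F
Pot 3: 176 chips, eligible: B, D, E, F
Pot 4: 132 chips, eligible: D, E, F
Pot 5: 150 chips, eligible: E, F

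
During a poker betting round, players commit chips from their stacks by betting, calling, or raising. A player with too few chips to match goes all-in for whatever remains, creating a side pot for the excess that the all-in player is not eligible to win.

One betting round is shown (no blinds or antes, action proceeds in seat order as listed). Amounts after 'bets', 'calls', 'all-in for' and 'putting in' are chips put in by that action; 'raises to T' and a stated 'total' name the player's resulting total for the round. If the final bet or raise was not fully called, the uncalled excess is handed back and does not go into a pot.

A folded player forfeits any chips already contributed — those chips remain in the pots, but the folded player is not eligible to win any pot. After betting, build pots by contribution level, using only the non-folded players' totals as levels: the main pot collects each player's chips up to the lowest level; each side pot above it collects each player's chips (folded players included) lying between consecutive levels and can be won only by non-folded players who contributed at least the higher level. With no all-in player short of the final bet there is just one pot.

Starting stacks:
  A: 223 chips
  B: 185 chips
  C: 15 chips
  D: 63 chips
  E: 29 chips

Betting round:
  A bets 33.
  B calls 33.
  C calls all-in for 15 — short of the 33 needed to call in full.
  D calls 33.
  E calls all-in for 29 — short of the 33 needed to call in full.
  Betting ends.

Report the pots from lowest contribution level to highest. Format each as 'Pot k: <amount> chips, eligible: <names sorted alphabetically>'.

Contributions: A=33, B=33, C=15, D=33, E=29
Pot levels (distinct totals of non-folded players): 15, 29, 33
Layer 1-15: 15 each from A, B, C, D, E = 15*5 = 75 chips; eligible A, B, C, D, E
Layer 16-29: 14 each from A, B, D, E = 14*4 = 56 chips; eligible A, B, D, E
Layer 30-33: 4 each from A, B, D = 4*3 = 12 chips; eligible A, B, D

Pot 1: 75 chips, eligible: A, B, C, D, E
Pot 2: 56 chips, eligible: A, B, D, E
Pot 3: 12 chips, eligible: A, B, D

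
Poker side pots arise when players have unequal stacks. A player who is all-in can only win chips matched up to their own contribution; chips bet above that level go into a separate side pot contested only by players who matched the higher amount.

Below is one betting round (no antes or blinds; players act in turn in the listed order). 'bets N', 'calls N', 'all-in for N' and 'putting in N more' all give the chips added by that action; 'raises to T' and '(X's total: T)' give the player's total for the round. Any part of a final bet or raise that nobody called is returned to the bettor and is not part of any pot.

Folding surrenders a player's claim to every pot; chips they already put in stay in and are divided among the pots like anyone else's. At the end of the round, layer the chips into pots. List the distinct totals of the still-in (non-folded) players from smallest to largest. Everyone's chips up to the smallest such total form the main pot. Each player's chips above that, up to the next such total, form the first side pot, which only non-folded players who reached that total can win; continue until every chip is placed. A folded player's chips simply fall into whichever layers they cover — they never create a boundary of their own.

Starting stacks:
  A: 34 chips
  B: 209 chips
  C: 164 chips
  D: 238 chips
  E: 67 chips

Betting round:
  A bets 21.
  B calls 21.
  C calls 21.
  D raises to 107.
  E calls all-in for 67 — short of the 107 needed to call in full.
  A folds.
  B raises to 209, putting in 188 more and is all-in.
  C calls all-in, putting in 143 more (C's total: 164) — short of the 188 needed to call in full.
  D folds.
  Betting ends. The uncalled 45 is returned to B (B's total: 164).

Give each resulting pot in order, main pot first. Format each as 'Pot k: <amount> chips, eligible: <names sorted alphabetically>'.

Contributions (after 45 returned to B): A=21, B=164, C=164, D=107, E=67
Folded: A, D
Pot levels (distinct totals of non-folded players): 67, 164
Layer 1-67: A 21 + B 67 + C 67 + D 67 + E 67 = 289 chips; eligible B, C, E
Layer 68-164: B 97 + C 97 + D 40 = 234 chips; eligible B, C

Pot 1: 289 chips, eligible: B, C, E
Pot 2: 234 chips, eligible: B, C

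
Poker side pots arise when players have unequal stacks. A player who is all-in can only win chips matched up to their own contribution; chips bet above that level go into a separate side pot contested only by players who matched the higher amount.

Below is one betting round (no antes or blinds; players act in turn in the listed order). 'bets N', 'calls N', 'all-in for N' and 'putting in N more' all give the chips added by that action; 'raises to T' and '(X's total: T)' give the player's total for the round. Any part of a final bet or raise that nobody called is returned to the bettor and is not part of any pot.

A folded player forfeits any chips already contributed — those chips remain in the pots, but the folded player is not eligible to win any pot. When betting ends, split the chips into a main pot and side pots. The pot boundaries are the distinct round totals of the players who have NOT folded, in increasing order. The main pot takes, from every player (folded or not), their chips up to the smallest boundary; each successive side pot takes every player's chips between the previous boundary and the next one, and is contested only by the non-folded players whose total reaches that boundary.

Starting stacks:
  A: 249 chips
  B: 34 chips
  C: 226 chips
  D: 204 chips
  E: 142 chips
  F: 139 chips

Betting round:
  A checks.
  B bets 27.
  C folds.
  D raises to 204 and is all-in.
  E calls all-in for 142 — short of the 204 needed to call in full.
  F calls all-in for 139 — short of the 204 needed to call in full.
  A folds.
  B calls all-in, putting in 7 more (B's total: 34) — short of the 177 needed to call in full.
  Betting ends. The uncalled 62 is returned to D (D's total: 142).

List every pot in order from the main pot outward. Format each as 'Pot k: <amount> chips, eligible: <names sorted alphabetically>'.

Contributions (after 62 returned to D): B=34, D=142, E=142, F=139
Folded: A, C
Pot levels (distinct totals of non-folded players): 34, 139, 142
Layer 1-34: 34 each from B, D, E, F = 34*4 = 136 chips; eligible B, D, E, F
Layer 35-139: 105 each from D, E, F = 105*3 = 315 chips; eligible D, E, F
Layer 140-142: 3 each from D, E = 3*2 = 6 chips; eligible D, E

Pot 1: 136 chips, eligible: B, D, E, F
Pot 2: 315 chips, eligible: D, E, F
Pot 3: 6 chips, eligible: D, E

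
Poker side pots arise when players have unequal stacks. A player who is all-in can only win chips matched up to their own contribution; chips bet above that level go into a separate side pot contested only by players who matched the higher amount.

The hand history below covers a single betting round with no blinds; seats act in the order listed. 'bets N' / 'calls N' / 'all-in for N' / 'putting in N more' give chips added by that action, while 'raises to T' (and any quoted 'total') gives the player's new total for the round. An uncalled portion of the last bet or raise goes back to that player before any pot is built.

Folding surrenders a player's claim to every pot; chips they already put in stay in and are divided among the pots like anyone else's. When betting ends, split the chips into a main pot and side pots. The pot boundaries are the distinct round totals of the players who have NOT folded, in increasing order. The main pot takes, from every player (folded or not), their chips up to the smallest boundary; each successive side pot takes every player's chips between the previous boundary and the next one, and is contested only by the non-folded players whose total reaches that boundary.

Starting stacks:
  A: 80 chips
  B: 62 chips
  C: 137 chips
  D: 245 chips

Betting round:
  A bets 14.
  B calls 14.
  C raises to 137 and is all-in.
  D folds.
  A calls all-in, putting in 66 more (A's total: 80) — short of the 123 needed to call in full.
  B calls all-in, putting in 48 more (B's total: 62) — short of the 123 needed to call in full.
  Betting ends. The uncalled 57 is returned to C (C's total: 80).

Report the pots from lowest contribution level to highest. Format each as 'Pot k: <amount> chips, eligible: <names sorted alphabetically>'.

Pot 1: 186 chips, eligible: A, B, C
Pot 2: 36 chips, eligible: A, C

Derivation:
Contributions (after 57 returned to C): A=80, B=62, C=80
Folded: D
Pot levels (distinct totals of non-folded players): 62, 80
Layer 1-62: 62 each from A, B, C = 62*3 = 186 chips; eligible A, B, C
Layer 63-80: 18 each from A, C = 18*2 = 36 chips; eligible A, C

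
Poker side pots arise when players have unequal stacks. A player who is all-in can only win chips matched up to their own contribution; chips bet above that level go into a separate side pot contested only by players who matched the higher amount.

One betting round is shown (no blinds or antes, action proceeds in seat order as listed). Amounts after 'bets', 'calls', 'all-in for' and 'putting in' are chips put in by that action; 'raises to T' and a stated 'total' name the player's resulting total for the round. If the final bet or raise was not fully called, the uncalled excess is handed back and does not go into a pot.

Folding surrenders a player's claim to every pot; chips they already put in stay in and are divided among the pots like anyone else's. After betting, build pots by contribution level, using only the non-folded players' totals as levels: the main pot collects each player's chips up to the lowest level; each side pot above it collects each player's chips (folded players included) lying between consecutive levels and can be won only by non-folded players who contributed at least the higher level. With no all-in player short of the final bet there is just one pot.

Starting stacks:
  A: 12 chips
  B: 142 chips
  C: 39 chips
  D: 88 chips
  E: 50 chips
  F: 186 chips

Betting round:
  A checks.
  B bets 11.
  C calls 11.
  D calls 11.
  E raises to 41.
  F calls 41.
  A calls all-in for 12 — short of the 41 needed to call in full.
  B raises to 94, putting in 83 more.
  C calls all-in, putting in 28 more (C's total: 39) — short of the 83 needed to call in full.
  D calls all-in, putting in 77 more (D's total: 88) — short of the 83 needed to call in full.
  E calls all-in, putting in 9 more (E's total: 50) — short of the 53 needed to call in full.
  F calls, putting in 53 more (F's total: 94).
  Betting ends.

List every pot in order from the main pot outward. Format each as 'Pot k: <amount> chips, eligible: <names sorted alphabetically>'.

Pot 1: 72 chips, eligible: A, B, C, D, E, F
Pot 2: 135 chips, eligible: B, C, D, E, F
Pot 3: 44 chips, eligible: B, D, E, F
Pot 4: 114 chips, eligible: B, D, F
Pot 5: 12 chips, eligible: B, F

Derivation:
Contributions: A=12, B=94, C=39, D=88, E=50, F=94
Pot levels (distinct totals of non-folded players): 12, 39, 50, 88, 94
Layer 1-12: 12 each from A, B, C, D, E, F = 12*6 = 72 chips; eligible A, B, C, D, E, F
Layer 13-39: 27 each from B, C, D, E, F = 27*5 = 135 chips; eligible B, C, D, E, F
Layer 40-50: 11 each from B, D, E, F = 11*4 = 44 chips; eligible B, D, E, F
Layer 51-88: 38 each from B, D, F = 38*3 = 114 chips; eligible B, D, F
Layer 89-94: 6 each from B, F = 6*2 = 12 chips; eligible B, F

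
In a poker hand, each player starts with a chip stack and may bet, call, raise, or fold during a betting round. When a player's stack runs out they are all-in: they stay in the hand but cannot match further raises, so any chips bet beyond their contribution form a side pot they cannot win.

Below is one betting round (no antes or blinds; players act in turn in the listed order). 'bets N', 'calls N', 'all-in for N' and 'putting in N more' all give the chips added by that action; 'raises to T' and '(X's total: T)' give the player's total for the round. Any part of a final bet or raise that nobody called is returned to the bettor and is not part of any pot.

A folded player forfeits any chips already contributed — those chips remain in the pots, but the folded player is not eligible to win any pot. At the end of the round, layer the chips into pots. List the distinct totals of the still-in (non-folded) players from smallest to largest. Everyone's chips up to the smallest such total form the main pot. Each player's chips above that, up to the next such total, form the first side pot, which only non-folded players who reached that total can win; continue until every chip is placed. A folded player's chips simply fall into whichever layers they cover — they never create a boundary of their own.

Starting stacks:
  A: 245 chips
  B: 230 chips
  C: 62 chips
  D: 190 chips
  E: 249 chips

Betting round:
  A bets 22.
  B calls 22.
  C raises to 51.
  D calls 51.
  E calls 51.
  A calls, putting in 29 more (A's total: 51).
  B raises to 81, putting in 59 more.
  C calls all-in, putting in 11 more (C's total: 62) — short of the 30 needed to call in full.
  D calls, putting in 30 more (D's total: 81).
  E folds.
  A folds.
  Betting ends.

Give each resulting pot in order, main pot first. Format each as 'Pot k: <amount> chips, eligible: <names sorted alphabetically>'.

Contributions: A=51, B=81, C=62, D=81, E=51
Folded: A, E
Pot levels (distinct totals of non-folded players): 62, 81
Layer 1-62: A 51 + B 62 + C 62 + D 62 + E 51 = 288 chips; eligible B, C, D
Layer 63-81: 19 each from B, D = 19*2 = 38 chips; eligible B, D

Pot 1: 288 chips, eligible: B, C, D
Pot 2: 38 chips, eligible: B, D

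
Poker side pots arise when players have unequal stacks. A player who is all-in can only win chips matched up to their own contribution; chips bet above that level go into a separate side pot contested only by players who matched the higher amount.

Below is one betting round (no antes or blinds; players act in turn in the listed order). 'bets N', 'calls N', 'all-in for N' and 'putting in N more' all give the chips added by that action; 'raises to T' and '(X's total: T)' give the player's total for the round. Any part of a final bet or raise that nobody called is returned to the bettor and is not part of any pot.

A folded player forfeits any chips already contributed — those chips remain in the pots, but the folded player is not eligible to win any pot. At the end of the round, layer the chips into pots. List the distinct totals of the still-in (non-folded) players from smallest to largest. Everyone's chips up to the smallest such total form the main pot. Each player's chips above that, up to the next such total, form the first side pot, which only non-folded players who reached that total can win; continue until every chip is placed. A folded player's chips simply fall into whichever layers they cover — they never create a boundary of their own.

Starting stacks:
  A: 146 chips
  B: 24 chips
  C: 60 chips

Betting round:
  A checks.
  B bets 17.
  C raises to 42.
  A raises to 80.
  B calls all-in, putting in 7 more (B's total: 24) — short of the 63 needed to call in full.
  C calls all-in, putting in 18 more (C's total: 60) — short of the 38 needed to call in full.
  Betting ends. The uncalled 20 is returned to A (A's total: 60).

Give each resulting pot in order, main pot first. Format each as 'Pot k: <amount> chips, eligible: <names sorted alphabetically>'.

Contributions (after 20 returned to A): A=60, B=24, C=60
Pot levels (distinct totals of non-folded players): 24, 60
Layer 1-24: 24 each from A, B, C = 24*3 = 72 chips; eligible A, B, C
Layer 25-60: 36 each from A, C = 36*2 = 72 chips; eligible A, C

Pot 1: 72 chips, eligible: A, B, C
Pot 2: 72 chips, eligible: A, C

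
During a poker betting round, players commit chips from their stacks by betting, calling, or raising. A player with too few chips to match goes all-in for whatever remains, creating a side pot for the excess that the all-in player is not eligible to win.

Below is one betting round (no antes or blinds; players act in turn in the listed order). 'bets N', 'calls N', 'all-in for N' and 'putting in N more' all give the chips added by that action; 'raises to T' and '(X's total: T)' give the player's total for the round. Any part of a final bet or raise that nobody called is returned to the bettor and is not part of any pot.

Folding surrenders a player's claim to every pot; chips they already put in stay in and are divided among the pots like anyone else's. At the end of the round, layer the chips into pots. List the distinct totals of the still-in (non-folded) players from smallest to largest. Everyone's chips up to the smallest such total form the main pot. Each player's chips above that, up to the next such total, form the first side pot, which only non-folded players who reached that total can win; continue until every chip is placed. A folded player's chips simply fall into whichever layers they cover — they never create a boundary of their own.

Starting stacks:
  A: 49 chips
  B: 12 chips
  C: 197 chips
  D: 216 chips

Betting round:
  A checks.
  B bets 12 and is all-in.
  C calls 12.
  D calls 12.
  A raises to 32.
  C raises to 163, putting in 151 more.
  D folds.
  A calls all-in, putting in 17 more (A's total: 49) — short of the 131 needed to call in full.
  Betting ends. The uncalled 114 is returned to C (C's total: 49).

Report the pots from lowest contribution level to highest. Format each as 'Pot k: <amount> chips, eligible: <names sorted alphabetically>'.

Contributions (after 114 returned to C): A=49, B=12, C=49, D=12
Folded: D
Pot levels (distinct totals of non-folded players): 12, 49
Layer 1-12: 12 each from A, B, C, D = 12*4 = 48 chips; eligible A, B, C
Layer 13-49: 37 each from A, C = 37*2 = 74 chips; eligible A, C

Pot 1: 48 chips, eligible: A, B, C
Pot 2: 74 chips, eligible: A, C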